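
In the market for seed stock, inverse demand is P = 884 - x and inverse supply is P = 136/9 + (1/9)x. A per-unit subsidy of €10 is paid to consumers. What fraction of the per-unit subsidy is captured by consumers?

Pre-subsidy: 884 - x = 136/9 + (1/9)x gives x* = 782 and P* = 102.
With the rebate, buyers effectively pay Pb = Ps − 10, where Ps is the price sellers receive.
On the curves, Pb = 884 - x and Ps = 136/9 + (1/9)x; the wedge Ps − Pb = 10 gives 136/9 + (1/9)x − (884 - x) = 10, so x' = 791.
Then Pb = 884 − 1·791 = 93 and Ps = 136/9 + (1/9)·791 = 103.
Buyers' price falls by P* − Pb = 102 − 93 = 9; sellers' price rises by Ps − P* = 103 − 102 = 1.
So consumers capture 9/10 = 0.9 of each unit of subsidy.

Consumer share = 0.9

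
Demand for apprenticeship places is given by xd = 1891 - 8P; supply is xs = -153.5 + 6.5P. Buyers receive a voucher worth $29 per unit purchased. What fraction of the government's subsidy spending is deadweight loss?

DWL / government spending = 52/867

Pre-subsidy: 1891 - 8P = -153.5 + 6.5P gives P* = 141, x* = 763.
With the rebate, buyers effectively pay Pb = Ps − 29, where Ps is the price sellers receive.
Demand in terms of Ps becomes xd = 1891 − 8(Ps − 29) = 2123 - 8Ps. Setting this equal to supply: 2123 - 8Ps = -153.5 + 6.5Ps, so Ps = 157.
Buyers pay Pb = 157 − 29 = 128; x' = -153.5 + 6.5·157 = 867.
ΔCS = ½(763 + 867)(141 − 128) = 10595; ΔPS = ½(763 + 867)(157 − 141) = 13040.
Government spending = 29 × 867 = 25143.
DWL = ½ × 29 × (867 − 763) = 1508; fraction = 1508 / 25143 = 52/867.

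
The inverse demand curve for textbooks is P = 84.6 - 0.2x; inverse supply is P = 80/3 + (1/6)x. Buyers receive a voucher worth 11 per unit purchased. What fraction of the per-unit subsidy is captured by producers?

Pre-subsidy: 84.6 - 0.2x = 80/3 + (1/6)x gives x* = 158 and P* = 53.
With the rebate, buyers effectively pay Pb = Ps − 11, where Ps is the price sellers receive.
On the curves, Pb = 84.6 - 0.2x and Ps = 80/3 + (1/6)x; the wedge Ps − Pb = 11 gives 80/3 + (1/6)x − (84.6 - 0.2x) = 11, so x' = 188.
Then Pb = 84.6 − 0.2·188 = 47 and Ps = 80/3 + (1/6)·188 = 58.
Buyers' price falls by P* − Pb = 53 − 47 = 6; sellers' price rises by Ps − P* = 58 − 53 = 5.
So producers capture 5/11 = 5/11 of each unit of subsidy.

Producer share = 5/11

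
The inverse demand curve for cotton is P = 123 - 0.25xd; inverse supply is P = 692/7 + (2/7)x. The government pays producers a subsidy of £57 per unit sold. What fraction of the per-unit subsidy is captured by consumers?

Consumer share = 7/15

Pre-subsidy: 123 - 0.25x = 692/7 + (2/7)x gives x* = 676/15 and P* = 1676/15.
With the subsidy, sellers receive Ps = Pb + 57 for each unit, where Pb is the price buyers pay.
On the curves, Pb = 123 - 0.25x and Ps = 692/7 + (2/7)x; the wedge Ps − Pb = 57 gives 692/7 + (2/7)x − (123 - 0.25x) = 57, so x' = 2272/15.
Then Pb = 123 − 0.25·(2272/15) = 1277/15 and Ps = 692/7 + (2/7)·(2272/15) = 2132/15.
Buyers' price falls by P* − Pb = 1676/15 − 1277/15 = 26.6; sellers' price rises by Ps − P* = 2132/15 − 1676/15 = 30.4.
So consumers capture 26.6/57 = 7/15 of each unit of subsidy.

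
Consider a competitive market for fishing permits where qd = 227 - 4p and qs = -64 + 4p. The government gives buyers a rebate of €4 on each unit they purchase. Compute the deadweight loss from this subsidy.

Pre-subsidy: 227 - 4p = -64 + 4p gives p* = 36.375, q* = 81.5.
With the rebate, buyers effectively pay pb = ps − 4, where ps is the price sellers receive.
Demand in terms of ps becomes qd = 227 − 4(ps − 4) = 243 - 4ps. Setting this equal to supply: 243 - 4ps = -64 + 4ps, so ps = 38.375.
Buyers pay pb = 38.375 − 4 = 34.375; q' = -64 + 4·38.375 = 89.5.
The subsidy expands output by 89.5 − 81.5 = 8 past the efficient level; on those units the gap between marginal cost and willingness to pay runs from 0 up to 4.
DWL = ½ × 4 × 8 = 16.

Deadweight loss = €16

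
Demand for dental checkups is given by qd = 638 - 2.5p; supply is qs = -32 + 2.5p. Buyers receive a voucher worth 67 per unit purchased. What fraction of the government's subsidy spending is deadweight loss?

Pre-subsidy: 638 - 2.5p = -32 + 2.5p gives p* = 134, q* = 303.
With the rebate, buyers effectively pay pb = ps − 67, where ps is the price sellers receive.
Demand in terms of ps becomes qd = 638 − 2.5(ps − 67) = 805.5 - 2.5ps. Setting this equal to supply: 805.5 - 2.5ps = -32 + 2.5ps, so ps = 167.5.
Buyers pay pb = 167.5 − 67 = 100.5; q' = -32 + 2.5·167.5 = 386.75.
ΔCS = ½(303 + 386.75)(134 − 100.5) = 11553.3125; ΔPS = ½(303 + 386.75)(167.5 − 134) = 11553.3125.
Government spending = 67 × 386.75 = 25912.25.
DWL = ½ × 67 × (386.75 − 303) = 2805.625; fraction = 2805.625 / 25912.25 = 335/3094.

DWL / government spending = 335/3094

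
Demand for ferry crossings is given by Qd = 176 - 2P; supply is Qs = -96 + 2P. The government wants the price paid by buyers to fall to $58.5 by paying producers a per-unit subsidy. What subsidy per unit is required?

Required subsidy s = $19 per unit

At a buyer price of 58.5, quantity demanded is 176 − 2·58.5 = 59.
Sellers supply 59 only when they receive Ps with -96 + 2·Ps = 59, i.e. Ps = 77.5.
s = Ps − Pb = 77.5 − 58.5 = 19.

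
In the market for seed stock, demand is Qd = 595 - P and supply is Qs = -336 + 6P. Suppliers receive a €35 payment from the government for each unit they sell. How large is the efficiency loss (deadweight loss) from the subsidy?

Deadweight loss = €525

Pre-subsidy: 595 - P = -336 + 6P gives P* = 133, Q* = 462.
With the subsidy, sellers receive Ps = Pb + 35 for each unit, where Pb is the price buyers pay.
Supply in terms of Pb becomes Qs = -336 + 6(Pb + 35) = -126 + 6Pb. Setting this equal to demand: 595 - Pb = -126 + 6Pb, so Pb = 103.
Sellers receive Ps = 103 + 35 = 138; Q' = 595 − 1·103 = 492.
The subsidy expands output by 492 − 462 = 30 past the efficient level; on those units the gap between marginal cost and willingness to pay runs from 0 up to 35.
DWL = ½ × 35 × 30 = 525.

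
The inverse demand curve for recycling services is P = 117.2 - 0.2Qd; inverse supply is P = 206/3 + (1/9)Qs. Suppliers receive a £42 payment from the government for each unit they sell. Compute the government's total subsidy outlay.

Pre-subsidy: 117.2 - 0.2Q = 206/3 + (1/9)Q gives Q* = 156 and P* = 86.
With the subsidy, sellers receive Ps = Pb + 42 for each unit, where Pb is the price buyers pay.
On the curves, Pb = 117.2 - 0.2Q and Ps = 206/3 + (1/9)Q; the wedge Ps − Pb = 42 gives 206/3 + (1/9)Q − (117.2 - 0.2Q) = 42, so Q' = 291.
Then Pb = 117.2 − 0.2·291 = 59 and Ps = 206/3 + (1/9)·291 = 101.
Government outlay = subsidy × quantity = 42 × 291 = 12222.

Government cost = £12222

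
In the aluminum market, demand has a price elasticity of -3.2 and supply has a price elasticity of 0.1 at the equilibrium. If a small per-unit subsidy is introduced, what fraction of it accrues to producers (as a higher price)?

For a small subsidy around the equilibrium, the benefit split depends on the relative slopes, which at a point are proportional to the elasticities.
Buyer share = εs/(εs + |εd|) = 0.1/(0.1 + 3.2) = 1/33; seller share = |εd|/(εs + |εd|) = 32/33.
So producers capture 32/33 of the subsidy.

Producer share = 32/33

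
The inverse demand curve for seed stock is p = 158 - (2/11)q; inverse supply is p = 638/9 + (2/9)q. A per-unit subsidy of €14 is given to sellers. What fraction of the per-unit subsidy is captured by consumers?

Consumer share = 0.45

Pre-subsidy: 158 - (2/11)q = 638/9 + (2/9)q gives q* = 215.6 and p* = 118.8.
With the subsidy, sellers receive ps = pb + 14 for each unit, where pb is the price buyers pay.
On the curves, pb = 158 - (2/11)q and ps = 638/9 + (2/9)q; the wedge ps − pb = 14 gives 638/9 + (2/9)q − (158 - (2/11)q) = 14, so q' = 250.25.
Then pb = 158 − (2/11)·250.25 = 112.5 and ps = 638/9 + (2/9)·250.25 = 126.5.
Buyers' price falls by p* − pb = 118.8 − 112.5 = 6.3; sellers' price rises by ps − p* = 126.5 − 118.8 = 7.7.
So consumers capture 6.3/14 = 0.45 of each unit of subsidy.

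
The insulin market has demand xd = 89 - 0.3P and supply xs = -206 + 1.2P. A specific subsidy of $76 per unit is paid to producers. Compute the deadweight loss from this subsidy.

Pre-subsidy: 89 - 0.3P = -206 + 1.2P gives P* = 590/3, x* = 30.
With the subsidy, sellers receive Ps = Pb + 76 for each unit, where Pb is the price buyers pay.
Supply in terms of Pb becomes xs = -206 + 1.2(Pb + 76) = -114.8 + 1.2Pb. Setting this equal to demand: 89 - 0.3Pb = -114.8 + 1.2Pb, so Pb = 2038/15.
Sellers receive Ps = 2038/15 + 76 = 3178/15; x' = 89 − 0.3·(2038/15) = 48.24.
The subsidy expands output by 48.24 − 30 = 18.24 past the efficient level; on those units the gap between marginal cost and willingness to pay runs from 0 up to 76.
DWL = ½ × 76 × 18.24 = 693.12.

Deadweight loss = $693.12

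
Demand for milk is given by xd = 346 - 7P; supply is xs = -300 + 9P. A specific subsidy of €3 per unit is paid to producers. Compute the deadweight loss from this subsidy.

Deadweight loss = €17.71875

Pre-subsidy: 346 - 7P = -300 + 9P gives P* = 40.375, x* = 63.375.
With the subsidy, sellers receive Ps = Pb + 3 for each unit, where Pb is the price buyers pay.
Supply in terms of Pb becomes xs = -300 + 9(Pb + 3) = -273 + 9Pb. Setting this equal to demand: 346 - 7Pb = -273 + 9Pb, so Pb = 38.6875.
Sellers receive Ps = 38.6875 + 3 = 41.6875; x' = 346 − 7·38.6875 = 75.1875.
The subsidy expands output by 75.1875 − 63.375 = 11.8125 past the efficient level; on those units the gap between marginal cost and willingness to pay runs from 0 up to 3.
DWL = ½ × 3 × 11.8125 = 17.71875.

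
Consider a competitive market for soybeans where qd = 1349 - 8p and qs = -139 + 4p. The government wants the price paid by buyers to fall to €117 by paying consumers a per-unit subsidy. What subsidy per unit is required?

At a buyer price of 117, quantity demanded is 1349 − 8·117 = 413.
Sellers supply 413 only when they receive ps with -139 + 4·ps = 413, i.e. ps = 138.
s = ps − pb = 138 − 117 = 21.

Required subsidy s = €21 per unit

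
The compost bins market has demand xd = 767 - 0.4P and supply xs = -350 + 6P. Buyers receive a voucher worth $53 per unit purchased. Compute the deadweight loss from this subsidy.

Deadweight loss = $526.6875

Pre-subsidy: 767 - 0.4P = -350 + 6P gives P* = 174.53125, x* = 697.1875.
With the rebate, buyers effectively pay Pb = Ps − 53, where Ps is the price sellers receive.
Demand in terms of Ps becomes xd = 767 − 0.4(Ps − 53) = 788.2 - 0.4Ps. Setting this equal to supply: 788.2 - 0.4Ps = -350 + 6Ps, so Ps = 177.84375.
Buyers pay Pb = 177.84375 − 53 = 124.84375; x' = -350 + 6·177.84375 = 717.0625.
The subsidy expands output by 717.0625 − 697.1875 = 19.875 past the efficient level; on those units the gap between marginal cost and willingness to pay runs from 0 up to 53.
DWL = ½ × 53 × 19.875 = 526.6875.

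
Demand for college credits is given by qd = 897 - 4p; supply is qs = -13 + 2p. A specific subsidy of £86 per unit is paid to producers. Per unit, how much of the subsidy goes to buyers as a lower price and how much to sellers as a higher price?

Buyers gain 86/3 per unit; sellers gain 172/3 per unit

Pre-subsidy: 897 - 4p = -13 + 2p gives p* = 455/3, q* = 871/3.
With the subsidy, sellers receive ps = pb + 86 for each unit, where pb is the price buyers pay.
Supply in terms of pb becomes qs = -13 + 2(pb + 86) = 159 + 2pb. Setting this equal to demand: 897 - 4pb = 159 + 2pb, so pb = 123.
Sellers receive ps = 123 + 86 = 209; q' = 897 − 4·123 = 405.
Buyers' price falls by p* − pb = 455/3 − 123 = 86/3; sellers' price rises by ps − p* = 209 − 455/3 = 172/3.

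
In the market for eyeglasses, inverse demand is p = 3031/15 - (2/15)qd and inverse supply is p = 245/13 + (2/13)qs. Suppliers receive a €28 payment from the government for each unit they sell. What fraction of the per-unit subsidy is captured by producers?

Producer share = 15/28

Pre-subsidy: 3031/15 - (2/15)q = 245/13 + (2/13)q gives q* = 638 and p* = 117.
With the subsidy, sellers receive ps = pb + 28 for each unit, where pb is the price buyers pay.
On the curves, pb = 3031/15 - (2/15)q and ps = 245/13 + (2/13)q; the wedge ps − pb = 28 gives 245/13 + (2/13)q − (3031/15 - (2/15)q) = 28, so q' = 735.5.
Then pb = 3031/15 − (2/15)·735.5 = 104 and ps = 245/13 + (2/13)·735.5 = 132.
Buyers' price falls by p* − pb = 117 − 104 = 13; sellers' price rises by ps − p* = 132 − 117 = 15.
So producers capture 15/28 = 15/28 of each unit of subsidy.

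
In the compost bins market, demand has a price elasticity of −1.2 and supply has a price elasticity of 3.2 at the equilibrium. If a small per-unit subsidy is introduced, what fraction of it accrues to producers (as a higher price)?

For a small subsidy around the equilibrium, the benefit split depends on the relative slopes, which at a point are proportional to the elasticities.
Buyer share = εs/(εs + |εd|) = 3.2/(3.2 + 1.2) = 8/11; seller share = |εd|/(εs + |εd|) = 3/11.
So producers capture 3/11 of the subsidy.

Producer share = 3/11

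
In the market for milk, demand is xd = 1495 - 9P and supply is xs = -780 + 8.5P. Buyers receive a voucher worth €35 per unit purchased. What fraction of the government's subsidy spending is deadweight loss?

Pre-subsidy: 1495 - 9P = -780 + 8.5P gives P* = 130, x* = 325.
With the rebate, buyers effectively pay Pb = Ps − 35, where Ps is the price sellers receive.
Demand in terms of Ps becomes xd = 1495 − 9(Ps − 35) = 1810 - 9Ps. Setting this equal to supply: 1810 - 9Ps = -780 + 8.5Ps, so Ps = 148.
Buyers pay Pb = 148 − 35 = 113; x' = -780 + 8.5·148 = 478.
ΔCS = ½(325 + 478)(130 − 113) = 6825.5; ΔPS = ½(325 + 478)(148 − 130) = 7227.
Government spending = 35 × 478 = 16730.
DWL = ½ × 35 × (478 − 325) = 2677.5; fraction = 2677.5 / 16730 = 153/956.

DWL / government spending = 153/956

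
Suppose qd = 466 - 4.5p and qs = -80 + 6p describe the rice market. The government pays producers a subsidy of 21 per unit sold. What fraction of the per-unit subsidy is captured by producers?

Producer share = 3/7

Pre-subsidy: 466 - 4.5p = -80 + 6p gives p* = 52, q* = 232.
With the subsidy, sellers receive ps = pb + 21 for each unit, where pb is the price buyers pay.
Supply in terms of pb becomes qs = -80 + 6(pb + 21) = 46 + 6pb. Setting this equal to demand: 466 - 4.5pb = 46 + 6pb, so pb = 40.
Sellers receive ps = 40 + 21 = 61; q' = 466 − 4.5·40 = 286.
Buyers' price falls by p* − pb = 52 − 40 = 12; sellers' price rises by ps − p* = 61 − 52 = 9.
So producers capture 9/21 = 3/7 of each unit of subsidy.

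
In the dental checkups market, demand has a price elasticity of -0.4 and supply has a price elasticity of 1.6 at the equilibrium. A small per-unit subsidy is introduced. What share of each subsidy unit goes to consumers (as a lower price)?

For a small subsidy around the equilibrium, the benefit split depends on the relative slopes, which at a point are proportional to the elasticities.
Buyer share = εs/(εs + |εd|) = 1.6/(1.6 + 0.4) = 0.8; seller share = |εd|/(εs + |εd|) = 0.2.

Consumer share = 0.8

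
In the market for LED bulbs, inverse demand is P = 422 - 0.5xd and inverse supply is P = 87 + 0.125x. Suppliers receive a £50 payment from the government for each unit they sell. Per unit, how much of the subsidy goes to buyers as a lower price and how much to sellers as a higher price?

Buyers gain £40 per unit; sellers gain £10 per unit

Pre-subsidy: 422 - 0.5x = 87 + 0.125x gives x* = 536 and P* = 154.
With the subsidy, sellers receive Ps = Pb + 50 for each unit, where Pb is the price buyers pay.
On the curves, Pb = 422 - 0.5x and Ps = 87 + 0.125x; the wedge Ps − Pb = 50 gives 87 + 0.125x − (422 - 0.5x) = 50, so x' = 616.
Then Pb = 422 − 0.5·616 = 114 and Ps = 87 + 0.125·616 = 164.
Buyers' price falls by P* − Pb = 154 − 114 = 40; sellers' price rises by Ps − P* = 164 − 154 = 10.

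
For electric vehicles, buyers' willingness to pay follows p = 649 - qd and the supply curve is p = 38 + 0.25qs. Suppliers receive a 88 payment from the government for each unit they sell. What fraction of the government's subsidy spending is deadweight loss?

DWL / government spending = 44/699

Pre-subsidy: 649 - q = 38 + 0.25q gives q* = 488.8 and p* = 160.2.
With the subsidy, sellers receive ps = pb + 88 for each unit, where pb is the price buyers pay.
On the curves, pb = 649 - q and ps = 38 + 0.25q; the wedge ps − pb = 88 gives 38 + 0.25q − (649 - q) = 88, so q' = 559.2.
Then pb = 649 − 1·559.2 = 89.8 and ps = 38 + 0.25·559.2 = 177.8.
ΔCS = ½(488.8 + 559.2)(160.2 − 89.8) = 36889.6; ΔPS = ½(488.8 + 559.2)(177.8 − 160.2) = 9222.4.
Government spending = 88 × 559.2 = 49209.6.
DWL = ½ × 88 × (559.2 − 488.8) = 3097.6; fraction = 3097.6 / 49209.6 = 44/699.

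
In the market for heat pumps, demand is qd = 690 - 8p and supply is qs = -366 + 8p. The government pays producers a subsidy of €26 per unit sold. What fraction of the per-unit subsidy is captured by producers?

Producer share = 0.5

Pre-subsidy: 690 - 8p = -366 + 8p gives p* = 66, q* = 162.
With the subsidy, sellers receive ps = pb + 26 for each unit, where pb is the price buyers pay.
Supply in terms of pb becomes qs = -366 + 8(pb + 26) = -158 + 8pb. Setting this equal to demand: 690 - 8pb = -158 + 8pb, so pb = 53.
Sellers receive ps = 53 + 26 = 79; q' = 690 − 8·53 = 266.
Buyers' price falls by p* − pb = 66 − 53 = 13; sellers' price rises by ps − p* = 79 − 66 = 13.
So producers capture 13/26 = 0.5 of each unit of subsidy.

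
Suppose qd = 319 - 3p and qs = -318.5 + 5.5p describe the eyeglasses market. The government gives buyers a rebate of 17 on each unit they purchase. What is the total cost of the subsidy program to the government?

Pre-subsidy: 319 - 3p = -318.5 + 5.5p gives p* = 75, q* = 94.
With the rebate, buyers effectively pay pb = ps − 17, where ps is the price sellers receive.
Demand in terms of ps becomes qd = 319 − 3(ps − 17) = 370 - 3ps. Setting this equal to supply: 370 - 3ps = -318.5 + 5.5ps, so ps = 81.
Buyers pay pb = 81 − 17 = 64; q' = -318.5 + 5.5·81 = 127.
Government outlay = subsidy × quantity = 17 × 127 = 2159.

Government cost = 2159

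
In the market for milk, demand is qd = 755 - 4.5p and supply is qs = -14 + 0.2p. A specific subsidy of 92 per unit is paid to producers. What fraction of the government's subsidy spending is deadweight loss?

DWL / government spending = 207/854

Pre-subsidy: 755 - 4.5p = -14 + 0.2p gives p* = 7690/47, q* = 880/47.
With the subsidy, sellers receive ps = pb + 92 for each unit, where pb is the price buyers pay.
Supply in terms of pb becomes qs = -14 + 0.2(pb + 92) = 4.4 + 0.2pb. Setting this equal to demand: 755 - 4.5pb = 4.4 + 0.2pb, so pb = 7506/47.
Sellers receive ps = 7506/47 + 92 = 11830/47; q' = 755 − 4.5·(7506/47) = 1708/47.
ΔCS = ½(880/47 + 1708/47)(7690/47 − 7506/47) = 238096/2209; ΔPS = ½(880/47 + 1708/47)(11830/47 − 7690/47) = 5357160/2209.
Government spending = 92 × 1708/47 = 157136/47.
DWL = ½ × 92 × (1708/47 − 880/47) = 38088/47; fraction = (38088/47) / (157136/47) = 207/854.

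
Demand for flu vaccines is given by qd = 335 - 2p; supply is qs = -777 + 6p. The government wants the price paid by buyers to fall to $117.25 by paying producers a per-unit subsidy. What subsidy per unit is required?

At a buyer price of 117.25, quantity demanded is 335 − 2·117.25 = 100.5.
Sellers supply 100.5 only when they receive ps with -777 + 6·ps = 100.5, i.e. ps = 146.25.
s = ps − pb = 146.25 − 117.25 = 29.

Required subsidy s = $29 per unit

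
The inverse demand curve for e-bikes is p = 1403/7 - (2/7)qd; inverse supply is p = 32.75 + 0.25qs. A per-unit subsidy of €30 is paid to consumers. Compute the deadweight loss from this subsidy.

Deadweight loss = €840

Pre-subsidy: 1403/7 - (2/7)q = 32.75 + 0.25q gives q* = 313 and p* = 111.
With the rebate, buyers effectively pay pb = ps − 30, where ps is the price sellers receive.
On the curves, pb = 1403/7 - (2/7)q and ps = 32.75 + 0.25q; the wedge ps − pb = 30 gives 32.75 + 0.25q − (1403/7 - (2/7)q) = 30, so q' = 369.
Then pb = 1403/7 − (2/7)·369 = 95 and ps = 32.75 + 0.25·369 = 125.
The subsidy expands output by 369 − 313 = 56 past the efficient level; on those units the gap between marginal cost and willingness to pay runs from 0 up to 30.
DWL = ½ × 30 × 56 = 840.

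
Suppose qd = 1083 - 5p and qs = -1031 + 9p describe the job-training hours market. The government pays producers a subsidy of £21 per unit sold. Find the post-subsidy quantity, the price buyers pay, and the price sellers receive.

Pre-subsidy: 1083 - 5p = -1031 + 9p gives p* = 151, q* = 328.
With the subsidy, sellers receive ps = pb + 21 for each unit, where pb is the price buyers pay.
Supply in terms of pb becomes qs = -1031 + 9(pb + 21) = -842 + 9pb. Setting this equal to demand: 1083 - 5pb = -842 + 9pb, so pb = 137.5.
Sellers receive ps = 137.5 + 21 = 158.5; q' = 1083 − 5·137.5 = 395.5.

q' = 395.5; buyers pay £137.5; sellers receive £158.5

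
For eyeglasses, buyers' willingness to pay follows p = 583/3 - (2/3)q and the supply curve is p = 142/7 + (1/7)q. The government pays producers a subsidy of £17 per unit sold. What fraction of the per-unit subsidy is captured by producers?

Producer share = 3/17

Pre-subsidy: 583/3 - (2/3)q = 142/7 + (1/7)q gives q* = 215 and p* = 51.
With the subsidy, sellers receive ps = pb + 17 for each unit, where pb is the price buyers pay.
On the curves, pb = 583/3 - (2/3)q and ps = 142/7 + (1/7)q; the wedge ps − pb = 17 gives 142/7 + (1/7)q − (583/3 - (2/3)q) = 17, so q' = 236.
Then pb = 583/3 − (2/3)·236 = 37 and ps = 142/7 + (1/7)·236 = 54.
Buyers' price falls by p* − pb = 51 − 37 = 14; sellers' price rises by ps − p* = 54 − 51 = 3.
So producers capture 3/17 = 3/17 of each unit of subsidy.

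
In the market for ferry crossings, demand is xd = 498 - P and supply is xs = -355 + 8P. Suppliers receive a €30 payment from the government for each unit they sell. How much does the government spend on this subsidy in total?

Government cost = 38690/3

Pre-subsidy: 498 - P = -355 + 8P gives P* = 853/9, x* = 3629/9.
With the subsidy, sellers receive Ps = Pb + 30 for each unit, where Pb is the price buyers pay.
Supply in terms of Pb becomes xs = -355 + 8(Pb + 30) = -115 + 8Pb. Setting this equal to demand: 498 - Pb = -115 + 8Pb, so Pb = 613/9.
Sellers receive Ps = 613/9 + 30 = 883/9; x' = 498 − 1·(613/9) = 3869/9.
Government outlay = subsidy × quantity = 30 × 3869/9 = 38690/3.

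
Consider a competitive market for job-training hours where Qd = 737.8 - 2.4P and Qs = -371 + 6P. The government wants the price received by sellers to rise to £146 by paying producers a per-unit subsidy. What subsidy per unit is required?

Required subsidy s = £49 per unit

At a seller price of 146, quantity supplied is -371 + 6·146 = 505.
Buyers absorb 505 only when they pay Pb with 737.8 − 2.4·Pb = 505, i.e. Pb = 97.
s = Ps − Pb = 146 − 97 = 49.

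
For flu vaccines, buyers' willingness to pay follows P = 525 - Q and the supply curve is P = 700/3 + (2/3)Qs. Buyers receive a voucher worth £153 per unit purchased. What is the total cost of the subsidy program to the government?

Government cost = £40820.4

Pre-subsidy: 525 - Q = 700/3 + (2/3)Q gives Q* = 175 and P* = 350.
With the rebate, buyers effectively pay Pb = Ps − 153, where Ps is the price sellers receive.
On the curves, Pb = 525 - Q and Ps = 700/3 + (2/3)Q; the wedge Ps − Pb = 153 gives 700/3 + (2/3)Q − (525 - Q) = 153, so Q' = 266.8.
Then Pb = 525 − 1·266.8 = 258.2 and Ps = 700/3 + (2/3)·266.8 = 411.2.
Government outlay = subsidy × quantity = 153 × 266.8 = 40820.4.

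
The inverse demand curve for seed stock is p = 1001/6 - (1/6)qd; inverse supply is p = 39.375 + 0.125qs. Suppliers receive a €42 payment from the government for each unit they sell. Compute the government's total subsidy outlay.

Pre-subsidy: 1001/6 - (1/6)q = 39.375 + 0.125q gives q* = 437 and p* = 94.
With the subsidy, sellers receive ps = pb + 42 for each unit, where pb is the price buyers pay.
On the curves, pb = 1001/6 - (1/6)q and ps = 39.375 + 0.125q; the wedge ps − pb = 42 gives 39.375 + 0.125q − (1001/6 - (1/6)q) = 42, so q' = 581.
Then pb = 1001/6 − (1/6)·581 = 70 and ps = 39.375 + 0.125·581 = 112.
Government outlay = subsidy × quantity = 42 × 581 = 24402.

Government cost = €24402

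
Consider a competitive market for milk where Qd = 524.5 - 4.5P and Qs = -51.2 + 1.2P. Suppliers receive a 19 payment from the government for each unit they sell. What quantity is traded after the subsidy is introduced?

Q' = 88

Pre-subsidy: 524.5 - 4.5P = -51.2 + 1.2P gives P* = 101, Q* = 70.
With the subsidy, sellers receive Ps = Pb + 19 for each unit, where Pb is the price buyers pay.
Supply in terms of Pb becomes Qs = -51.2 + 1.2(Pb + 19) = -28.4 + 1.2Pb. Setting this equal to demand: 524.5 - 4.5Pb = -28.4 + 1.2Pb, so Pb = 97.
Sellers receive Ps = 97 + 19 = 116; Q' = 524.5 − 4.5·97 = 88.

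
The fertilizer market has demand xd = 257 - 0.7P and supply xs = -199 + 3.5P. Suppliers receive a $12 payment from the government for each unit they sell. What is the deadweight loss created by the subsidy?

Deadweight loss = $42

Pre-subsidy: 257 - 0.7P = -199 + 3.5P gives P* = 760/7, x* = 181.
With the subsidy, sellers receive Ps = Pb + 12 for each unit, where Pb is the price buyers pay.
Supply in terms of Pb becomes xs = -199 + 3.5(Pb + 12) = -157 + 3.5Pb. Setting this equal to demand: 257 - 0.7Pb = -157 + 3.5Pb, so Pb = 690/7.
Sellers receive Ps = 690/7 + 12 = 774/7; x' = 257 − 0.7·(690/7) = 188.
The subsidy expands output by 188 − 181 = 7 past the efficient level; on those units the gap between marginal cost and willingness to pay runs from 0 up to 12.
DWL = ½ × 12 × 7 = 42.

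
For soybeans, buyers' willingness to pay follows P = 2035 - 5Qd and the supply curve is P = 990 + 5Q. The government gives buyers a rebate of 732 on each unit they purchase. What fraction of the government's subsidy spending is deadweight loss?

DWL / government spending = 366/1777

Pre-subsidy: 2035 - 5Q = 990 + 5Q gives Q* = 104.5 and P* = 1512.5.
With the rebate, buyers effectively pay Pb = Ps − 732, where Ps is the price sellers receive.
On the curves, Pb = 2035 - 5Q and Ps = 990 + 5Q; the wedge Ps − Pb = 732 gives 990 + 5Q − (2035 - 5Q) = 732, so Q' = 177.7.
Then Pb = 2035 − 5·177.7 = 1146.5 and Ps = 990 + 5·177.7 = 1878.5.
ΔCS = ½(104.5 + 177.7)(1512.5 − 1146.5) = 51642.6; ΔPS = ½(104.5 + 177.7)(1878.5 − 1512.5) = 51642.6.
Government spending = 732 × 177.7 = 130076.4.
DWL = ½ × 732 × (177.7 − 104.5) = 26791.2; fraction = 26791.2 / 130076.4 = 366/1777.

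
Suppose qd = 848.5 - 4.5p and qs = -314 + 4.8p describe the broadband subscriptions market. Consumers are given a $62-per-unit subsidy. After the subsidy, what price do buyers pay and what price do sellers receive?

Buyers pay $93; sellers receive $155

Pre-subsidy: 848.5 - 4.5p = -314 + 4.8p gives p* = 125, q* = 286.
With the rebate, buyers effectively pay pb = ps − 62, where ps is the price sellers receive.
Demand in terms of ps becomes qd = 848.5 − 4.5(ps − 62) = 1127.5 - 4.5ps. Setting this equal to supply: 1127.5 - 4.5ps = -314 + 4.8ps, so ps = 155.
Buyers pay pb = 155 − 62 = 93; q' = -314 + 4.8·155 = 430.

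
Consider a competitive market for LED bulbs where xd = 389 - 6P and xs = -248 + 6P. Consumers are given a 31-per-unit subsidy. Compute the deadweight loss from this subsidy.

Pre-subsidy: 389 - 6P = -248 + 6P gives P* = 637/12, x* = 70.5.
With the rebate, buyers effectively pay Pb = Ps − 31, where Ps is the price sellers receive.
Demand in terms of Ps becomes xd = 389 − 6(Ps − 31) = 575 - 6Ps. Setting this equal to supply: 575 - 6Ps = -248 + 6Ps, so Ps = 823/12.
Buyers pay Pb = 823/12 − 31 = 451/12; x' = -248 + 6·(823/12) = 163.5.
The subsidy expands output by 163.5 − 70.5 = 93 past the efficient level; on those units the gap between marginal cost and willingness to pay runs from 0 up to 31.
DWL = ½ × 31 × 93 = 1441.5.

Deadweight loss = 1441.5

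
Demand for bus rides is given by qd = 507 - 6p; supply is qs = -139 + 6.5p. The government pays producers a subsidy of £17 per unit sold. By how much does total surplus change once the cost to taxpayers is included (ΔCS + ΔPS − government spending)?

Pre-subsidy: 507 - 6p = -139 + 6.5p gives p* = 51.68, q* = 196.92.
With the subsidy, sellers receive ps = pb + 17 for each unit, where pb is the price buyers pay.
Supply in terms of pb becomes qs = -139 + 6.5(pb + 17) = -28.5 + 6.5pb. Setting this equal to demand: 507 - 6pb = -28.5 + 6.5pb, so pb = 42.84.
Sellers receive ps = 42.84 + 17 = 59.84; q' = 507 − 6·42.84 = 249.96.
ΔCS = ½(196.92 + 249.96)(51.68 − 42.84) = 1975.2096; ΔPS = ½(196.92 + 249.96)(59.84 − 51.68) = 1823.2704.
Government spending = 17 × 249.96 = 4249.32.
Net change = 1975.2096 + 1823.2704 − 4249.32 = -450.84. The loss equals the DWL triangle ½·17·53.04.

Net change in total surplus = -£450.84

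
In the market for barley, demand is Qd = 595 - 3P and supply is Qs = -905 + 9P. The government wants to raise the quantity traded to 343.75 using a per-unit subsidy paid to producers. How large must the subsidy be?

At Q = 343.75, invert demand for the buyer price: Pb = (595 − 343.75)/3 = 83.75; invert supply for the seller price: Ps = (343.75 − (-905))/9 = 138.75.
The subsidy must fill the gap: s = Ps − Pb = 138.75 − 83.75 = 55.

Required subsidy s = 55 per unit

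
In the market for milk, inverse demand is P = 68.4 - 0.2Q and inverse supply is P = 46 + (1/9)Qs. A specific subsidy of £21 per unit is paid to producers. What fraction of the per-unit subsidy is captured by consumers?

Pre-subsidy: 68.4 - 0.2Q = 46 + (1/9)Q gives Q* = 72 and P* = 54.
With the subsidy, sellers receive Ps = Pb + 21 for each unit, where Pb is the price buyers pay.
On the curves, Pb = 68.4 - 0.2Q and Ps = 46 + (1/9)Q; the wedge Ps − Pb = 21 gives 46 + (1/9)Q − (68.4 - 0.2Q) = 21, so Q' = 139.5.
Then Pb = 68.4 − 0.2·139.5 = 40.5 and Ps = 46 + (1/9)·139.5 = 61.5.
Buyers' price falls by P* − Pb = 54 − 40.5 = 13.5; sellers' price rises by Ps − P* = 61.5 − 54 = 7.5.
So consumers capture 13.5/21 = 9/14 of each unit of subsidy.

Consumer share = 9/14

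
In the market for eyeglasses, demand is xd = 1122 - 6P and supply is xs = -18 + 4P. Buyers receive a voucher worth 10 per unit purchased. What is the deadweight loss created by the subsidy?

Deadweight loss = 120

Pre-subsidy: 1122 - 6P = -18 + 4P gives P* = 114, x* = 438.
With the rebate, buyers effectively pay Pb = Ps − 10, where Ps is the price sellers receive.
Demand in terms of Ps becomes xd = 1122 − 6(Ps − 10) = 1182 - 6Ps. Setting this equal to supply: 1182 - 6Ps = -18 + 4Ps, so Ps = 120.
Buyers pay Pb = 120 − 10 = 110; x' = -18 + 4·120 = 462.
The subsidy expands output by 462 − 438 = 24 past the efficient level; on those units the gap between marginal cost and willingness to pay runs from 0 up to 10.
DWL = ½ × 10 × 24 = 120.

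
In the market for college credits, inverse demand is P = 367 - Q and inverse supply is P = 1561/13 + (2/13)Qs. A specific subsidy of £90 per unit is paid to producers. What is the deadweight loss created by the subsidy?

Deadweight loss = £3510

Pre-subsidy: 367 - Q = 1561/13 + (2/13)Q gives Q* = 214 and P* = 153.
With the subsidy, sellers receive Ps = Pb + 90 for each unit, where Pb is the price buyers pay.
On the curves, Pb = 367 - Q and Ps = 1561/13 + (2/13)Q; the wedge Ps − Pb = 90 gives 1561/13 + (2/13)Q − (367 - Q) = 90, so Q' = 292.
Then Pb = 367 − 1·292 = 75 and Ps = 1561/13 + (2/13)·292 = 165.
The subsidy expands output by 292 − 214 = 78 past the efficient level; on those units the gap between marginal cost and willingness to pay runs from 0 up to 90.
DWL = ½ × 90 × 78 = 3510.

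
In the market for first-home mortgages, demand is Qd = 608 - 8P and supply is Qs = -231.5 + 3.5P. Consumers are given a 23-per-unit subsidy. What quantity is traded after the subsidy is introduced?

Pre-subsidy: 608 - 8P = -231.5 + 3.5P gives P* = 73, Q* = 24.
With the rebate, buyers effectively pay Pb = Ps − 23, where Ps is the price sellers receive.
Demand in terms of Ps becomes Qd = 608 − 8(Ps − 23) = 792 - 8Ps. Setting this equal to supply: 792 - 8Ps = -231.5 + 3.5Ps, so Ps = 89.
Buyers pay Pb = 89 − 23 = 66; Q' = -231.5 + 3.5·89 = 80.

Q' = 80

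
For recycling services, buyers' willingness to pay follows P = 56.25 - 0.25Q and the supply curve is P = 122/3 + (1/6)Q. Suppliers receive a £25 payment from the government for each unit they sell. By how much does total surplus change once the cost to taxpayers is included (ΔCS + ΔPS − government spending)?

Net change in total surplus = -£750

Pre-subsidy: 56.25 - 0.25Q = 122/3 + (1/6)Q gives Q* = 37.4 and P* = 46.9.
With the subsidy, sellers receive Ps = Pb + 25 for each unit, where Pb is the price buyers pay.
On the curves, Pb = 56.25 - 0.25Q and Ps = 122/3 + (1/6)Q; the wedge Ps − Pb = 25 gives 122/3 + (1/6)Q − (56.25 - 0.25Q) = 25, so Q' = 97.4.
Then Pb = 56.25 − 0.25·97.4 = 31.9 and Ps = 122/3 + (1/6)·97.4 = 56.9.
ΔCS = ½(37.4 + 97.4)(46.9 − 31.9) = 1011; ΔPS = ½(37.4 + 97.4)(56.9 − 46.9) = 674.
Government spending = 25 × 97.4 = 2435.
Net change = 1011 + 674 − 2435 = -750. The loss equals the DWL triangle ½·25·60.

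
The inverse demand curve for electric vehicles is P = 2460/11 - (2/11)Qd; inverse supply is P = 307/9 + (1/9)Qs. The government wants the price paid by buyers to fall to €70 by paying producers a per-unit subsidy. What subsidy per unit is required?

At a buyer price of 70, quantity demanded is 1230 − 5.5·70 = 845.
Sellers supply 845 only when they receive Ps = 307/9 + (1/9)·845 = 128.
s = Ps − Pb = 128 − 70 = 58.

Required subsidy s = €58 per unit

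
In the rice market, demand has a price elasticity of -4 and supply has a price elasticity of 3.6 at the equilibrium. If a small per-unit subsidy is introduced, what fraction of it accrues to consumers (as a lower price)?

Consumer share = 9/19

For a small subsidy around the equilibrium, the benefit split depends on the relative slopes, which at a point are proportional to the elasticities.
Buyer share = εs/(εs + |εd|) = 3.6/(3.6 + 4) = 9/19; seller share = |εd|/(εs + |εd|) = 10/19.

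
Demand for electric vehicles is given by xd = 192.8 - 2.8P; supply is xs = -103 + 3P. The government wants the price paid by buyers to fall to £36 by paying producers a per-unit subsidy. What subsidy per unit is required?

At a buyer price of 36, quantity demanded is 192.8 − 2.8·36 = 92.
Sellers supply 92 only when they receive Ps with -103 + 3·Ps = 92, i.e. Ps = 65.
s = Ps − Pb = 65 − 36 = 29.

Required subsidy s = £29 per unit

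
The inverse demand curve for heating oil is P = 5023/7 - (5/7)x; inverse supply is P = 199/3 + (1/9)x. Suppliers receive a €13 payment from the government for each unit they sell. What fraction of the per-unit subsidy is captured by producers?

Producer share = 7/52

Pre-subsidy: 5023/7 - (5/7)x = 199/3 + (1/9)x gives x* = 789 and P* = 154.
With the subsidy, sellers receive Ps = Pb + 13 for each unit, where Pb is the price buyers pay.
On the curves, Pb = 5023/7 - (5/7)x and Ps = 199/3 + (1/9)x; the wedge Ps − Pb = 13 gives 199/3 + (1/9)x − (5023/7 - (5/7)x) = 13, so x' = 804.75.
Then Pb = 5023/7 − (5/7)·804.75 = 142.75 and Ps = 199/3 + (1/9)·804.75 = 155.75.
Buyers' price falls by P* − Pb = 154 − 142.75 = 11.25; sellers' price rises by Ps − P* = 155.75 − 154 = 1.75.
So producers capture 1.75/13 = 7/52 of each unit of subsidy.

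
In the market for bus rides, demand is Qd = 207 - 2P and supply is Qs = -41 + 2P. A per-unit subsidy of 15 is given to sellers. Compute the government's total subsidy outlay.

Government cost = 1470

Pre-subsidy: 207 - 2P = -41 + 2P gives P* = 62, Q* = 83.
With the subsidy, sellers receive Ps = Pb + 15 for each unit, where Pb is the price buyers pay.
Supply in terms of Pb becomes Qs = -41 + 2(Pb + 15) = -11 + 2Pb. Setting this equal to demand: 207 - 2Pb = -11 + 2Pb, so Pb = 54.5.
Sellers receive Ps = 54.5 + 15 = 69.5; Q' = 207 − 2·54.5 = 98.
Government outlay = subsidy × quantity = 15 × 98 = 1470.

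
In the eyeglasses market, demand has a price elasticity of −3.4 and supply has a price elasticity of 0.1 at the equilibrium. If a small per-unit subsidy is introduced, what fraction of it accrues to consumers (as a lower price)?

Consumer share = 1/35

For a small subsidy around the equilibrium, the benefit split depends on the relative slopes, which at a point are proportional to the elasticities.
Buyer share = εs/(εs + |εd|) = 0.1/(0.1 + 3.4) = 1/35; seller share = |εd|/(εs + |εd|) = 34/35.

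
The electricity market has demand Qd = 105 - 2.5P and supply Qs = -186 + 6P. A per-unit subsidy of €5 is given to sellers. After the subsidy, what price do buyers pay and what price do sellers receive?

Pre-subsidy: 105 - 2.5P = -186 + 6P gives P* = 582/17, Q* = 330/17.
With the subsidy, sellers receive Ps = Pb + 5 for each unit, where Pb is the price buyers pay.
Supply in terms of Pb becomes Qs = -186 + 6(Pb + 5) = -156 + 6Pb. Setting this equal to demand: 105 - 2.5Pb = -156 + 6Pb, so Pb = 522/17.
Sellers receive Ps = 522/17 + 5 = 607/17; Q' = 105 − 2.5·(522/17) = 480/17.

Buyers pay 522/17; sellers receive 607/17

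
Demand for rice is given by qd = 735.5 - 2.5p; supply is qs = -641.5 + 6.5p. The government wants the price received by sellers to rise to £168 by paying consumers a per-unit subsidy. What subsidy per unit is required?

Required subsidy s = £54 per unit

At a seller price of 168, quantity supplied is -641.5 + 6.5·168 = 450.5.
Buyers absorb 450.5 only when they pay pb with 735.5 − 2.5·pb = 450.5, i.e. pb = 114.
s = ps − pb = 168 − 114 = 54.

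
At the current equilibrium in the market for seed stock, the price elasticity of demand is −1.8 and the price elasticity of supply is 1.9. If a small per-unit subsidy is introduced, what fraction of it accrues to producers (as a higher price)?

Producer share = 18/37

For a small subsidy around the equilibrium, the benefit split depends on the relative slopes, which at a point are proportional to the elasticities.
Buyer share = εs/(εs + |εd|) = 1.9/(1.9 + 1.8) = 19/37; seller share = |εd|/(εs + |εd|) = 18/37.
So producers capture 18/37 of the subsidy.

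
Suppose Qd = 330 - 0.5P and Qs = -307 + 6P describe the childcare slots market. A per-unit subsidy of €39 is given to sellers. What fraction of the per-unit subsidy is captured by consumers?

Pre-subsidy: 330 - 0.5P = -307 + 6P gives P* = 98, Q* = 281.
With the subsidy, sellers receive Ps = Pb + 39 for each unit, where Pb is the price buyers pay.
Supply in terms of Pb becomes Qs = -307 + 6(Pb + 39) = -73 + 6Pb. Setting this equal to demand: 330 - 0.5Pb = -73 + 6Pb, so Pb = 62.
Sellers receive Ps = 62 + 39 = 101; Q' = 330 − 0.5·62 = 299.
Buyers' price falls by P* − Pb = 98 − 62 = 36; sellers' price rises by Ps − P* = 101 − 98 = 3.
So consumers capture 36/39 = 12/13 of each unit of subsidy.

Consumer share = 12/13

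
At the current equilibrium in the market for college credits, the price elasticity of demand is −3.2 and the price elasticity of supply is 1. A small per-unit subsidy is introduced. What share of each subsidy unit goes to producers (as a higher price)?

Producer share = 16/21

For a small subsidy around the equilibrium, the benefit split depends on the relative slopes, which at a point are proportional to the elasticities.
Buyer share = εs/(εs + |εd|) = 1/(1 + 3.2) = 5/21; seller share = |εd|/(εs + |εd|) = 16/21.
So producers capture 16/21 of the subsidy.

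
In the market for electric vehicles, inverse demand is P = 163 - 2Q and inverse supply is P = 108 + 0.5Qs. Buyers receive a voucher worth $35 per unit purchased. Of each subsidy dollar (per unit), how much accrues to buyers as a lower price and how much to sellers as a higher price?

Buyers gain $28 per unit; sellers gain $7 per unit

Pre-subsidy: 163 - 2Q = 108 + 0.5Q gives Q* = 22 and P* = 119.
With the rebate, buyers effectively pay Pb = Ps − 35, where Ps is the price sellers receive.
On the curves, Pb = 163 - 2Q and Ps = 108 + 0.5Q; the wedge Ps − Pb = 35 gives 108 + 0.5Q − (163 - 2Q) = 35, so Q' = 36.
Then Pb = 163 − 2·36 = 91 and Ps = 108 + 0.5·36 = 126.
Buyers' price falls by P* − Pb = 119 − 91 = 28; sellers' price rises by Ps − P* = 126 − 119 = 7.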